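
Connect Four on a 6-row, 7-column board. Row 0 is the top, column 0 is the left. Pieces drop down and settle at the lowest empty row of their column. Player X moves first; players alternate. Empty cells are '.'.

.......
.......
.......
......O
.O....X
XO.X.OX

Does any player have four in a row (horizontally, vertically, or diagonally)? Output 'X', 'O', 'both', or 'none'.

none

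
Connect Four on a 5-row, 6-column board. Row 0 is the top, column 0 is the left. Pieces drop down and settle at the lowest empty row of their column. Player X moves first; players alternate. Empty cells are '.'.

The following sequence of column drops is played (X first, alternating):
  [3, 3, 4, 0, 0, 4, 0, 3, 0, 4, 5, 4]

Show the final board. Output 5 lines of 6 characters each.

Move 1: X drops in col 3, lands at row 4
Move 2: O drops in col 3, lands at row 3
Move 3: X drops in col 4, lands at row 4
Move 4: O drops in col 0, lands at row 4
Move 5: X drops in col 0, lands at row 3
Move 6: O drops in col 4, lands at row 3
Move 7: X drops in col 0, lands at row 2
Move 8: O drops in col 3, lands at row 2
Move 9: X drops in col 0, lands at row 1
Move 10: O drops in col 4, lands at row 2
Move 11: X drops in col 5, lands at row 4
Move 12: O drops in col 4, lands at row 1

Answer: ......
X...O.
X..OO.
X..OO.
O..XXX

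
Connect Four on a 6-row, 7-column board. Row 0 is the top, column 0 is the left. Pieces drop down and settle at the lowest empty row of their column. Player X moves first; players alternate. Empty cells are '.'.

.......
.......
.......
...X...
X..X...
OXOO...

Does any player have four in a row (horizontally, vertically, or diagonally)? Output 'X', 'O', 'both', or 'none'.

none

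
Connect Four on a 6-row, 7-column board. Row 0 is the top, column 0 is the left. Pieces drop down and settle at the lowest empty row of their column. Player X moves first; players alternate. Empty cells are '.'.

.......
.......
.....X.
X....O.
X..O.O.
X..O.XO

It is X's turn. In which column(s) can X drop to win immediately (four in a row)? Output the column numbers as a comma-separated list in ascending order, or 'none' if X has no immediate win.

col 0: drop X → WIN!
col 1: drop X → no win
col 2: drop X → no win
col 3: drop X → no win
col 4: drop X → no win
col 5: drop X → no win
col 6: drop X → no win

Answer: 0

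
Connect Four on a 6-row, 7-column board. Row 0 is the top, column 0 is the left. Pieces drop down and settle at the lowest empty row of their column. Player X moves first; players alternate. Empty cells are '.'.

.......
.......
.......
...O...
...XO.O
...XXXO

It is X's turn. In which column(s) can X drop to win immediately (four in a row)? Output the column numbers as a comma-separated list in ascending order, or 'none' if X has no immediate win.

Answer: 2

Derivation:
col 0: drop X → no win
col 1: drop X → no win
col 2: drop X → WIN!
col 3: drop X → no win
col 4: drop X → no win
col 5: drop X → no win
col 6: drop X → no win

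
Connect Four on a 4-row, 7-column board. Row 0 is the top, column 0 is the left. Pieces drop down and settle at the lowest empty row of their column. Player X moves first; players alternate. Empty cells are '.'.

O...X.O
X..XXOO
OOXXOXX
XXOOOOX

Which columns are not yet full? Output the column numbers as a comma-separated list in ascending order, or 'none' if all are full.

Answer: 1,2,3,5

Derivation:
col 0: top cell = 'O' → FULL
col 1: top cell = '.' → open
col 2: top cell = '.' → open
col 3: top cell = '.' → open
col 4: top cell = 'X' → FULL
col 5: top cell = '.' → open
col 6: top cell = 'O' → FULL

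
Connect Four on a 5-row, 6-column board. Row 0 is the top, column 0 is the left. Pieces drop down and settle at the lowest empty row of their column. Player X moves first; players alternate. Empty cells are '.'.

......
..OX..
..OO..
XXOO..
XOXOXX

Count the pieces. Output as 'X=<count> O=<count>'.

X=7 O=7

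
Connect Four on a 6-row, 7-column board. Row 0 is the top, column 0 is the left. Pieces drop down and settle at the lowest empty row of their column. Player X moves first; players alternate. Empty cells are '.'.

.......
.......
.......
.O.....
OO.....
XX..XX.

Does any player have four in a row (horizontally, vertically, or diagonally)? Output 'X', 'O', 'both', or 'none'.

none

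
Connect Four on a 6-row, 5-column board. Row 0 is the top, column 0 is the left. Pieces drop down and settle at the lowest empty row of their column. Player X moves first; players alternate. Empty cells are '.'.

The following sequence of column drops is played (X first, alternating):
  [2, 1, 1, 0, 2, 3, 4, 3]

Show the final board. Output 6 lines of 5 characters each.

Answer: .....
.....
.....
.....
.XXO.
OOXOX

Derivation:
Move 1: X drops in col 2, lands at row 5
Move 2: O drops in col 1, lands at row 5
Move 3: X drops in col 1, lands at row 4
Move 4: O drops in col 0, lands at row 5
Move 5: X drops in col 2, lands at row 4
Move 6: O drops in col 3, lands at row 5
Move 7: X drops in col 4, lands at row 5
Move 8: O drops in col 3, lands at row 4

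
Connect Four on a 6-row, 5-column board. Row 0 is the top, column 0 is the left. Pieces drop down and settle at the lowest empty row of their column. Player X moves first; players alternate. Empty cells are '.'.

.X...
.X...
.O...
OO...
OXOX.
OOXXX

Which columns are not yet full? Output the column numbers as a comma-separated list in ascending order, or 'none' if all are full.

Answer: 0,2,3,4

Derivation:
col 0: top cell = '.' → open
col 1: top cell = 'X' → FULL
col 2: top cell = '.' → open
col 3: top cell = '.' → open
col 4: top cell = '.' → open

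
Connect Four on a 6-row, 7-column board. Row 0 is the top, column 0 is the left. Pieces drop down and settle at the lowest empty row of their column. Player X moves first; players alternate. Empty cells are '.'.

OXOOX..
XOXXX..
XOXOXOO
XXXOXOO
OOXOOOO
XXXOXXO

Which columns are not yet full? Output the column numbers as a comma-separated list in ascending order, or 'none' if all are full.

col 0: top cell = 'O' → FULL
col 1: top cell = 'X' → FULL
col 2: top cell = 'O' → FULL
col 3: top cell = 'O' → FULL
col 4: top cell = 'X' → FULL
col 5: top cell = '.' → open
col 6: top cell = '.' → open

Answer: 5,6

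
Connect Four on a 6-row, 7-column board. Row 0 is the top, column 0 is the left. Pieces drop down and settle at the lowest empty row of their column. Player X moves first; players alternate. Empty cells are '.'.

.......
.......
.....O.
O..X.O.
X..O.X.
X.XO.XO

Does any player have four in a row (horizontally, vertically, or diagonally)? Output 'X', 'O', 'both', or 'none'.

none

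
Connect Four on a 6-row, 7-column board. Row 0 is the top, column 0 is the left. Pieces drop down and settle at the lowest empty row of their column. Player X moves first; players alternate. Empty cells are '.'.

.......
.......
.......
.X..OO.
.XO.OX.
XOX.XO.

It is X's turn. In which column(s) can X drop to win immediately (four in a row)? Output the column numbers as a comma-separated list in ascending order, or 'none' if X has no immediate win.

col 0: drop X → no win
col 1: drop X → no win
col 2: drop X → no win
col 3: drop X → no win
col 4: drop X → no win
col 5: drop X → no win
col 6: drop X → no win

Answer: none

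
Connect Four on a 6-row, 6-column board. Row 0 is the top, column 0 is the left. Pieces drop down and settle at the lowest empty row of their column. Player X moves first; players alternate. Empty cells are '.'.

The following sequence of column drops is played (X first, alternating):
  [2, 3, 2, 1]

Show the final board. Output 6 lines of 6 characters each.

Move 1: X drops in col 2, lands at row 5
Move 2: O drops in col 3, lands at row 5
Move 3: X drops in col 2, lands at row 4
Move 4: O drops in col 1, lands at row 5

Answer: ......
......
......
......
..X...
.OXO..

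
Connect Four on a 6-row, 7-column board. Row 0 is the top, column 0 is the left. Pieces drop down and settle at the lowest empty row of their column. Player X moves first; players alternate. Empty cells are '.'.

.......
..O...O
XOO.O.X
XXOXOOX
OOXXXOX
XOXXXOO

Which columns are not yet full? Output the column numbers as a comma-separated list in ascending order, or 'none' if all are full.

Answer: 0,1,2,3,4,5,6

Derivation:
col 0: top cell = '.' → open
col 1: top cell = '.' → open
col 2: top cell = '.' → open
col 3: top cell = '.' → open
col 4: top cell = '.' → open
col 5: top cell = '.' → open
col 6: top cell = '.' → open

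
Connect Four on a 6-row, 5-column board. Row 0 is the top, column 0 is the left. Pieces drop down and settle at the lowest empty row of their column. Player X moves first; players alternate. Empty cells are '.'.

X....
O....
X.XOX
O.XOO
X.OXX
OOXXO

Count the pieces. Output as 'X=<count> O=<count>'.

X=10 O=9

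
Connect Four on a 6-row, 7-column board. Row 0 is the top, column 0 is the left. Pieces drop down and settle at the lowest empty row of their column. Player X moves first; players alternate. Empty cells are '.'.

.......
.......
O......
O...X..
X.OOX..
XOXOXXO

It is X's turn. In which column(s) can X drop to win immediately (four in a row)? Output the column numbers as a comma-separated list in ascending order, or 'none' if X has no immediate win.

Answer: 4

Derivation:
col 0: drop X → no win
col 1: drop X → no win
col 2: drop X → no win
col 3: drop X → no win
col 4: drop X → WIN!
col 5: drop X → no win
col 6: drop X → no win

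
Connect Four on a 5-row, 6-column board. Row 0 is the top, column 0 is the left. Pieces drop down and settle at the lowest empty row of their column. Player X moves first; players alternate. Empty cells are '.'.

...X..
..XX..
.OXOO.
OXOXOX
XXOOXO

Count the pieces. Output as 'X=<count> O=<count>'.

X=10 O=9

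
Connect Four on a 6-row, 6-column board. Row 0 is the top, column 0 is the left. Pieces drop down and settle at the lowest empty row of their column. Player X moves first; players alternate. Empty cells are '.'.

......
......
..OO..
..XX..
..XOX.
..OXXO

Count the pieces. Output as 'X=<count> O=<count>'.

X=6 O=5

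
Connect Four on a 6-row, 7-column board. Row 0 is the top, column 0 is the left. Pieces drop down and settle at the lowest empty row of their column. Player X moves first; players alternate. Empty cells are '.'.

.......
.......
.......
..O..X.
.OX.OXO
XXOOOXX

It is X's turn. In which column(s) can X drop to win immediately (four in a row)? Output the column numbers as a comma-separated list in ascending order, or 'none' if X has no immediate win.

col 0: drop X → no win
col 1: drop X → no win
col 2: drop X → no win
col 3: drop X → no win
col 4: drop X → no win
col 5: drop X → WIN!
col 6: drop X → no win

Answer: 5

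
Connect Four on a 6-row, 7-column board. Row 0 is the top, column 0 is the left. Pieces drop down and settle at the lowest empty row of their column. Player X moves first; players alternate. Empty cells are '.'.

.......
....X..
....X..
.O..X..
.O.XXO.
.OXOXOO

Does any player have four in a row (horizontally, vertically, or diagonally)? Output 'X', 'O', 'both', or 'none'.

X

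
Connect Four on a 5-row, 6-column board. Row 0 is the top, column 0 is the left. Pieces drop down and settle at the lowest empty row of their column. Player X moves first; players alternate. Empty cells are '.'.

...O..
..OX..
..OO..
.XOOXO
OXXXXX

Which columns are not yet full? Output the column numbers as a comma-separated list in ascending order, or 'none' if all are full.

Answer: 0,1,2,4,5

Derivation:
col 0: top cell = '.' → open
col 1: top cell = '.' → open
col 2: top cell = '.' → open
col 3: top cell = 'O' → FULL
col 4: top cell = '.' → open
col 5: top cell = '.' → open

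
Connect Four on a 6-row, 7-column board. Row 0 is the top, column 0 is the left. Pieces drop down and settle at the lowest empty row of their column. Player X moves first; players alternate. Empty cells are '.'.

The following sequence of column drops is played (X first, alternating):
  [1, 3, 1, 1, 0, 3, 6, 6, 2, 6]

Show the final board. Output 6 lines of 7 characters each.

Move 1: X drops in col 1, lands at row 5
Move 2: O drops in col 3, lands at row 5
Move 3: X drops in col 1, lands at row 4
Move 4: O drops in col 1, lands at row 3
Move 5: X drops in col 0, lands at row 5
Move 6: O drops in col 3, lands at row 4
Move 7: X drops in col 6, lands at row 5
Move 8: O drops in col 6, lands at row 4
Move 9: X drops in col 2, lands at row 5
Move 10: O drops in col 6, lands at row 3

Answer: .......
.......
.......
.O....O
.X.O..O
XXXO..X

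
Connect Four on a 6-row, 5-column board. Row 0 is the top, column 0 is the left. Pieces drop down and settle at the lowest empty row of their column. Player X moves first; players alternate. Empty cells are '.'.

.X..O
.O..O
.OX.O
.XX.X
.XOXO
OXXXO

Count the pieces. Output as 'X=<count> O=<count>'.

X=10 O=9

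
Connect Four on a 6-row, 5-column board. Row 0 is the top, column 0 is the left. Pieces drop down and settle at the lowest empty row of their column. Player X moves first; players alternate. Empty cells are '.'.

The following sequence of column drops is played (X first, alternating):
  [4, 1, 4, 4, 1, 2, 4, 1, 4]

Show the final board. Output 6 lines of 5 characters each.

Move 1: X drops in col 4, lands at row 5
Move 2: O drops in col 1, lands at row 5
Move 3: X drops in col 4, lands at row 4
Move 4: O drops in col 4, lands at row 3
Move 5: X drops in col 1, lands at row 4
Move 6: O drops in col 2, lands at row 5
Move 7: X drops in col 4, lands at row 2
Move 8: O drops in col 1, lands at row 3
Move 9: X drops in col 4, lands at row 1

Answer: .....
....X
....X
.O..O
.X..X
.OO.X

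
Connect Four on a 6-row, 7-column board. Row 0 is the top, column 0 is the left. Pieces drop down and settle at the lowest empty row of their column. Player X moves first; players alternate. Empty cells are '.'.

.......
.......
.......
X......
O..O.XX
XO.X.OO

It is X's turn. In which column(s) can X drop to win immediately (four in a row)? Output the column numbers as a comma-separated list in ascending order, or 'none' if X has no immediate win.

col 0: drop X → no win
col 1: drop X → no win
col 2: drop X → no win
col 3: drop X → no win
col 4: drop X → no win
col 5: drop X → no win
col 6: drop X → no win

Answer: none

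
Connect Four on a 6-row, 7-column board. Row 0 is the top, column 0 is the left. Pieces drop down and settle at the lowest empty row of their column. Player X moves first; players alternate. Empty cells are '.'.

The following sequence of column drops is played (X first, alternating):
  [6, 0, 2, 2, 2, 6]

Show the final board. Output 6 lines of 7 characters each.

Move 1: X drops in col 6, lands at row 5
Move 2: O drops in col 0, lands at row 5
Move 3: X drops in col 2, lands at row 5
Move 4: O drops in col 2, lands at row 4
Move 5: X drops in col 2, lands at row 3
Move 6: O drops in col 6, lands at row 4

Answer: .......
.......
.......
..X....
..O...O
O.X...X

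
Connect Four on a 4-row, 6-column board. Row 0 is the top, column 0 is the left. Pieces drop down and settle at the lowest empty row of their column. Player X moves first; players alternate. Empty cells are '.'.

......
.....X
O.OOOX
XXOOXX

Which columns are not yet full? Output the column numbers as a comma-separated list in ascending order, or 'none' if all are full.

col 0: top cell = '.' → open
col 1: top cell = '.' → open
col 2: top cell = '.' → open
col 3: top cell = '.' → open
col 4: top cell = '.' → open
col 5: top cell = '.' → open

Answer: 0,1,2,3,4,5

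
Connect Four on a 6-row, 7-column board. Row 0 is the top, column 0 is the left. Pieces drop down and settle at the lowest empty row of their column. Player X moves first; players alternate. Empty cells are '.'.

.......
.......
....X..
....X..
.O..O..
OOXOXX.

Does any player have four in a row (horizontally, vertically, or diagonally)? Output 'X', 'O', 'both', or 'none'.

none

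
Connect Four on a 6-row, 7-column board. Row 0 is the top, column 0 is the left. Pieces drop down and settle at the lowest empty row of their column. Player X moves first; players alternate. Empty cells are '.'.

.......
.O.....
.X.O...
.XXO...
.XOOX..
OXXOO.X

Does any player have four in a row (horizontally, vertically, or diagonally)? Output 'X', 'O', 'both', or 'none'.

both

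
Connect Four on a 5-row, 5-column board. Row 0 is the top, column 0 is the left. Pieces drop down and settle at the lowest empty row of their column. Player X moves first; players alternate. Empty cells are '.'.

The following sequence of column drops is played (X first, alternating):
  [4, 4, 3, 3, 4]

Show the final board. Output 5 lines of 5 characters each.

Move 1: X drops in col 4, lands at row 4
Move 2: O drops in col 4, lands at row 3
Move 3: X drops in col 3, lands at row 4
Move 4: O drops in col 3, lands at row 3
Move 5: X drops in col 4, lands at row 2

Answer: .....
.....
....X
...OO
...XX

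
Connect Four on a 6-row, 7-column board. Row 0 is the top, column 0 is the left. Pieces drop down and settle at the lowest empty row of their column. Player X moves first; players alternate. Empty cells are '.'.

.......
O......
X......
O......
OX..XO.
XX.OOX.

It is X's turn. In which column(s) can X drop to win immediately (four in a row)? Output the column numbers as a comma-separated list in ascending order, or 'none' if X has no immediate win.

col 0: drop X → no win
col 1: drop X → no win
col 2: drop X → no win
col 3: drop X → no win
col 4: drop X → no win
col 5: drop X → no win
col 6: drop X → no win

Answer: none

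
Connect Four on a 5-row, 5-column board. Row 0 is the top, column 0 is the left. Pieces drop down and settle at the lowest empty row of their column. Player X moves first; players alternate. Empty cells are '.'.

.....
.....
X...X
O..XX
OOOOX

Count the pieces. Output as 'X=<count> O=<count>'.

X=5 O=5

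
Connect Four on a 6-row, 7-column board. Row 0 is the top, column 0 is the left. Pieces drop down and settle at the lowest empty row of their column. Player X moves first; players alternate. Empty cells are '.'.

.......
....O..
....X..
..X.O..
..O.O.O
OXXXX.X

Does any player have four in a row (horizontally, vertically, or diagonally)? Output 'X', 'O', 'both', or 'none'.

X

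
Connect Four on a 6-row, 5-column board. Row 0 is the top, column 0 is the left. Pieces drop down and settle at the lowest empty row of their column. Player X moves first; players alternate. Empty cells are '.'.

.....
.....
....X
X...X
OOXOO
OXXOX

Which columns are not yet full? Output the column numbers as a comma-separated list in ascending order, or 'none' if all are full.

col 0: top cell = '.' → open
col 1: top cell = '.' → open
col 2: top cell = '.' → open
col 3: top cell = '.' → open
col 4: top cell = '.' → open

Answer: 0,1,2,3,4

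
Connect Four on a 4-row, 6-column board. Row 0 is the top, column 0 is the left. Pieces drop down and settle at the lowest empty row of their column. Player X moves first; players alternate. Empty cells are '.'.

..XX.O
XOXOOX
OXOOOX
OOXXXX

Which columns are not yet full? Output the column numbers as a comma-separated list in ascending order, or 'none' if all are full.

col 0: top cell = '.' → open
col 1: top cell = '.' → open
col 2: top cell = 'X' → FULL
col 3: top cell = 'X' → FULL
col 4: top cell = '.' → open
col 5: top cell = 'O' → FULL

Answer: 0,1,4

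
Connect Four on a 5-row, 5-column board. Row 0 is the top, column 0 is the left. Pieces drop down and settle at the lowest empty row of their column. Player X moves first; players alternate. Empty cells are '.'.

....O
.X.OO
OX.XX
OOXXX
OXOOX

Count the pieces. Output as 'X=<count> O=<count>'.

X=9 O=9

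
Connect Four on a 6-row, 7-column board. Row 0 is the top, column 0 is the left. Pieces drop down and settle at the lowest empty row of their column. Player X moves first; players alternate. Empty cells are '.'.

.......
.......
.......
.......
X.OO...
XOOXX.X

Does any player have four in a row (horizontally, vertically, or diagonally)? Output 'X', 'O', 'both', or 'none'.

none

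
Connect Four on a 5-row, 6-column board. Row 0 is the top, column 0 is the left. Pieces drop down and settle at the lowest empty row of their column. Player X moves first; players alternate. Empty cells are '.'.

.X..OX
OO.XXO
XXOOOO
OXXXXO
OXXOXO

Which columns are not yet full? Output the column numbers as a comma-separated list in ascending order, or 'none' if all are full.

Answer: 0,2,3

Derivation:
col 0: top cell = '.' → open
col 1: top cell = 'X' → FULL
col 2: top cell = '.' → open
col 3: top cell = '.' → open
col 4: top cell = 'O' → FULL
col 5: top cell = 'X' → FULL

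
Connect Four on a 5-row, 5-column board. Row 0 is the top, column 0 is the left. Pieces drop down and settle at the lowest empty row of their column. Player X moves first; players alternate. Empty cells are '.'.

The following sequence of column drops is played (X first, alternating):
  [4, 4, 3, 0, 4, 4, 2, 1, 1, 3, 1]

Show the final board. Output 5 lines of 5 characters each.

Answer: .....
....O
.X..X
.X.OO
OOXXX

Derivation:
Move 1: X drops in col 4, lands at row 4
Move 2: O drops in col 4, lands at row 3
Move 3: X drops in col 3, lands at row 4
Move 4: O drops in col 0, lands at row 4
Move 5: X drops in col 4, lands at row 2
Move 6: O drops in col 4, lands at row 1
Move 7: X drops in col 2, lands at row 4
Move 8: O drops in col 1, lands at row 4
Move 9: X drops in col 1, lands at row 3
Move 10: O drops in col 3, lands at row 3
Move 11: X drops in col 1, lands at row 2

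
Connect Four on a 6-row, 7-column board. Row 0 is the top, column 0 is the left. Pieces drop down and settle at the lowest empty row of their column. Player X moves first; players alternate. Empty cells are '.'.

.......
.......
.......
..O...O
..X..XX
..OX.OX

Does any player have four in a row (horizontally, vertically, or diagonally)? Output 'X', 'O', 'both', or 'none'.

none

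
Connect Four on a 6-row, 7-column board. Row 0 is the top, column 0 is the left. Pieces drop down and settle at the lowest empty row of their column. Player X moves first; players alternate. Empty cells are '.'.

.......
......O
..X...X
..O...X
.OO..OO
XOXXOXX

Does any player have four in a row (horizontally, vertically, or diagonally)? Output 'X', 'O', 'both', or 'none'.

none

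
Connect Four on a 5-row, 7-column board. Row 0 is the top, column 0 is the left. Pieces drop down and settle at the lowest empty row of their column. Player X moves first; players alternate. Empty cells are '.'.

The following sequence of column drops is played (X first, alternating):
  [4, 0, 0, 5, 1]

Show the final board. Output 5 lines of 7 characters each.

Answer: .......
.......
.......
X......
OX..XO.

Derivation:
Move 1: X drops in col 4, lands at row 4
Move 2: O drops in col 0, lands at row 4
Move 3: X drops in col 0, lands at row 3
Move 4: O drops in col 5, lands at row 4
Move 5: X drops in col 1, lands at row 4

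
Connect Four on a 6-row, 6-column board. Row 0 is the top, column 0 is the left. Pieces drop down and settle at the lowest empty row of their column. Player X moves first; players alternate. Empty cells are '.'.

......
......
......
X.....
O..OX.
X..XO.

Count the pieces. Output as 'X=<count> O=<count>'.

X=4 O=3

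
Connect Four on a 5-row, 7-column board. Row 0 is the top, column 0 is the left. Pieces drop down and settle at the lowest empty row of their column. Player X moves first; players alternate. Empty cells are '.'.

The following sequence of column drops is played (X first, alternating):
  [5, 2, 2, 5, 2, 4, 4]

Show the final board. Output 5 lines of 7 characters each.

Answer: .......
.......
..X....
..X.XO.
..O.OX.

Derivation:
Move 1: X drops in col 5, lands at row 4
Move 2: O drops in col 2, lands at row 4
Move 3: X drops in col 2, lands at row 3
Move 4: O drops in col 5, lands at row 3
Move 5: X drops in col 2, lands at row 2
Move 6: O drops in col 4, lands at row 4
Move 7: X drops in col 4, lands at row 3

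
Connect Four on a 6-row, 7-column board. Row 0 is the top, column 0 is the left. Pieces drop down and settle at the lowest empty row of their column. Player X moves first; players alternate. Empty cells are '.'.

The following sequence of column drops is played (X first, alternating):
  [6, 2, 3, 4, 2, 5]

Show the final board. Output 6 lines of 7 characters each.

Answer: .......
.......
.......
.......
..X....
..OXOOX

Derivation:
Move 1: X drops in col 6, lands at row 5
Move 2: O drops in col 2, lands at row 5
Move 3: X drops in col 3, lands at row 5
Move 4: O drops in col 4, lands at row 5
Move 5: X drops in col 2, lands at row 4
Move 6: O drops in col 5, lands at row 5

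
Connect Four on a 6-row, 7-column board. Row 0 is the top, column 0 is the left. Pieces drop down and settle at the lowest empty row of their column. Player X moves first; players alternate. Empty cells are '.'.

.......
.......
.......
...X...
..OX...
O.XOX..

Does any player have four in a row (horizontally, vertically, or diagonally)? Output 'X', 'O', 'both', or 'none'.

none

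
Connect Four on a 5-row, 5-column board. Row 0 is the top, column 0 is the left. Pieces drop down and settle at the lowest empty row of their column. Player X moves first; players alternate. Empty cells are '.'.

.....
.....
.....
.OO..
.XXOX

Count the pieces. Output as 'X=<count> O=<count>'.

X=3 O=3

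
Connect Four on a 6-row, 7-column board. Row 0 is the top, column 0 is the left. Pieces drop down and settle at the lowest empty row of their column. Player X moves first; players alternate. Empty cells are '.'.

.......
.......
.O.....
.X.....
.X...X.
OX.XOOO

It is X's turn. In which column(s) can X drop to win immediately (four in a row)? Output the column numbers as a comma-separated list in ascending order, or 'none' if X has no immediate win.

Answer: none

Derivation:
col 0: drop X → no win
col 1: drop X → no win
col 2: drop X → no win
col 3: drop X → no win
col 4: drop X → no win
col 5: drop X → no win
col 6: drop X → no win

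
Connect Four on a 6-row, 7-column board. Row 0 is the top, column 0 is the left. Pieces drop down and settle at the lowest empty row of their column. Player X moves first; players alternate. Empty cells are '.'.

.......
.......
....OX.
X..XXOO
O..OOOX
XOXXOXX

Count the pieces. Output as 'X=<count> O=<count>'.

X=10 O=9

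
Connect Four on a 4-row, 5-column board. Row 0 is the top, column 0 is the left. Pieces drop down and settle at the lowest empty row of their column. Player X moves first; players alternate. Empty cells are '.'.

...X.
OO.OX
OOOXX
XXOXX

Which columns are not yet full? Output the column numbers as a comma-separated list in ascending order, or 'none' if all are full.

Answer: 0,1,2,4

Derivation:
col 0: top cell = '.' → open
col 1: top cell = '.' → open
col 2: top cell = '.' → open
col 3: top cell = 'X' → FULL
col 4: top cell = '.' → open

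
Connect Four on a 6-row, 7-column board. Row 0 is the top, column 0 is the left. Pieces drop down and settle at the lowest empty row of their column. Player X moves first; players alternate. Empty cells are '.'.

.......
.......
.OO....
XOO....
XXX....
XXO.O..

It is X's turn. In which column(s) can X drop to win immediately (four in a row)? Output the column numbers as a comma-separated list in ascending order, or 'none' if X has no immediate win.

Answer: 0

Derivation:
col 0: drop X → WIN!
col 1: drop X → no win
col 2: drop X → no win
col 3: drop X → no win
col 4: drop X → no win
col 5: drop X → no win
col 6: drop X → no win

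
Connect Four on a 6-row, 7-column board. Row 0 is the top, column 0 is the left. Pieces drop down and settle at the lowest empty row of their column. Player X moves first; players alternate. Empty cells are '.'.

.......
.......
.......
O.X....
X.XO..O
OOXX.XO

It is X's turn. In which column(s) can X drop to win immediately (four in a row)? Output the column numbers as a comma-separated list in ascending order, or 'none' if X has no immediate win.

Answer: 2,4

Derivation:
col 0: drop X → no win
col 1: drop X → no win
col 2: drop X → WIN!
col 3: drop X → no win
col 4: drop X → WIN!
col 5: drop X → no win
col 6: drop X → no win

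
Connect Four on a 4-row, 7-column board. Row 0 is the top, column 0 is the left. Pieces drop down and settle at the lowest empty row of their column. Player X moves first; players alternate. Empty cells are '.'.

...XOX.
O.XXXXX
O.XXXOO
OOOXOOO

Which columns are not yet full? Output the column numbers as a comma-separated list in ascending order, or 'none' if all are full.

col 0: top cell = '.' → open
col 1: top cell = '.' → open
col 2: top cell = '.' → open
col 3: top cell = 'X' → FULL
col 4: top cell = 'O' → FULL
col 5: top cell = 'X' → FULL
col 6: top cell = '.' → open

Answer: 0,1,2,6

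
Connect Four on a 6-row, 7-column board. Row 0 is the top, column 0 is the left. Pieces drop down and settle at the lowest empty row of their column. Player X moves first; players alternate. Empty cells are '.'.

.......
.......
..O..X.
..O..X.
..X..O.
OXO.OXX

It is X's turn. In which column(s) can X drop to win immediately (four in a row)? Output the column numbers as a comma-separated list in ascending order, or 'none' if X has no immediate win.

Answer: none

Derivation:
col 0: drop X → no win
col 1: drop X → no win
col 2: drop X → no win
col 3: drop X → no win
col 4: drop X → no win
col 5: drop X → no win
col 6: drop X → no win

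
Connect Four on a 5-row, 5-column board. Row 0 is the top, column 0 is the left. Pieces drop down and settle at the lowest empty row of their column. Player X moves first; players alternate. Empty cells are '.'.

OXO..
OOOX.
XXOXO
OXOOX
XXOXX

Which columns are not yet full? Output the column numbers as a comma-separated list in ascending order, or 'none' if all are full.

col 0: top cell = 'O' → FULL
col 1: top cell = 'X' → FULL
col 2: top cell = 'O' → FULL
col 3: top cell = '.' → open
col 4: top cell = '.' → open

Answer: 3,4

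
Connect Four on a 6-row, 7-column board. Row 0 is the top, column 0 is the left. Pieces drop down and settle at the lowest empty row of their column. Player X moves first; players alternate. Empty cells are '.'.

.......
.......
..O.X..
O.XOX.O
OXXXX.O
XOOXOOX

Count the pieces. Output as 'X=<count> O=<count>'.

X=10 O=10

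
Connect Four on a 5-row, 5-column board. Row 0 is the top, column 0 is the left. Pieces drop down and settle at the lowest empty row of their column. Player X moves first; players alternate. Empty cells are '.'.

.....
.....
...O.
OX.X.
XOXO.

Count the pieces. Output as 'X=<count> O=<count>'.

X=4 O=4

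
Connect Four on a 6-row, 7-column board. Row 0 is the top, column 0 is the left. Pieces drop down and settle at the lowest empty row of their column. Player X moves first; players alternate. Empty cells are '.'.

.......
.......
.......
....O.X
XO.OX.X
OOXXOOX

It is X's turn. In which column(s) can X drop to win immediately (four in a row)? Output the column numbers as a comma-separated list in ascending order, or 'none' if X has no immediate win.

Answer: 6

Derivation:
col 0: drop X → no win
col 1: drop X → no win
col 2: drop X → no win
col 3: drop X → no win
col 4: drop X → no win
col 5: drop X → no win
col 6: drop X → WIN!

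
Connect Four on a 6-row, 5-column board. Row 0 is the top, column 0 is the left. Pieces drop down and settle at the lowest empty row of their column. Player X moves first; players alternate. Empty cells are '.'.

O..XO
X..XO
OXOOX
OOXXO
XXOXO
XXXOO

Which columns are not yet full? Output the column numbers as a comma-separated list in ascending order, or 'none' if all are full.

Answer: 1,2

Derivation:
col 0: top cell = 'O' → FULL
col 1: top cell = '.' → open
col 2: top cell = '.' → open
col 3: top cell = 'X' → FULL
col 4: top cell = 'O' → FULL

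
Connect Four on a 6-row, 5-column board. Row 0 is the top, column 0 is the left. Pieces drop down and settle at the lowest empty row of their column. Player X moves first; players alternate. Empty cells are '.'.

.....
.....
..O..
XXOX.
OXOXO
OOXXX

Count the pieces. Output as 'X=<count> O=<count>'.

X=8 O=7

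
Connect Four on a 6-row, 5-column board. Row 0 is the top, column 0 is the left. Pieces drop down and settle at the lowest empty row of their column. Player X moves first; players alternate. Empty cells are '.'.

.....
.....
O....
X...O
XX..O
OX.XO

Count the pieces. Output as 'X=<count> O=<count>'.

X=5 O=5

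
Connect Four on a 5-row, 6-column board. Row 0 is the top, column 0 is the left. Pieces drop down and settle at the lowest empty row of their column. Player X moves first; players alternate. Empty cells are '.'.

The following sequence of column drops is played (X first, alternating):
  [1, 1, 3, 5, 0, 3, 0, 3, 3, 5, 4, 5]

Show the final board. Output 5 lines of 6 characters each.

Answer: ......
...X..
...O.O
XO.O.O
XX.XXO

Derivation:
Move 1: X drops in col 1, lands at row 4
Move 2: O drops in col 1, lands at row 3
Move 3: X drops in col 3, lands at row 4
Move 4: O drops in col 5, lands at row 4
Move 5: X drops in col 0, lands at row 4
Move 6: O drops in col 3, lands at row 3
Move 7: X drops in col 0, lands at row 3
Move 8: O drops in col 3, lands at row 2
Move 9: X drops in col 3, lands at row 1
Move 10: O drops in col 5, lands at row 3
Move 11: X drops in col 4, lands at row 4
Move 12: O drops in col 5, lands at row 2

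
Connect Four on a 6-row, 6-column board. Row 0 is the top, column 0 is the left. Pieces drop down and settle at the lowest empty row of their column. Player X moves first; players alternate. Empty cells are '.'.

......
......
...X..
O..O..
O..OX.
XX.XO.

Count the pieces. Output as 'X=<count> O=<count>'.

X=5 O=5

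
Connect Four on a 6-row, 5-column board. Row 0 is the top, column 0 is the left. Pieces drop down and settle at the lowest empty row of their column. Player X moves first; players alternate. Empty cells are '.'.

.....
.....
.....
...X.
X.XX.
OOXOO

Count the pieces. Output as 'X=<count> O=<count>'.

X=5 O=4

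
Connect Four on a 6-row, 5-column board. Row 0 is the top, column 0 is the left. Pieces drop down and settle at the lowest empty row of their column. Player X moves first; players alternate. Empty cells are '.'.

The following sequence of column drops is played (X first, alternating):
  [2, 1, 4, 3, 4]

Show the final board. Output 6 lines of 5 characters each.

Answer: .....
.....
.....
.....
....X
.OXOX

Derivation:
Move 1: X drops in col 2, lands at row 5
Move 2: O drops in col 1, lands at row 5
Move 3: X drops in col 4, lands at row 5
Move 4: O drops in col 3, lands at row 5
Move 5: X drops in col 4, lands at row 4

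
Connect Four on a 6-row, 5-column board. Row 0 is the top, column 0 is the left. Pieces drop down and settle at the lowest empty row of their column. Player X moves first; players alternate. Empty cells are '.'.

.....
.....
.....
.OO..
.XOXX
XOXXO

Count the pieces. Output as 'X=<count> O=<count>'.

X=6 O=5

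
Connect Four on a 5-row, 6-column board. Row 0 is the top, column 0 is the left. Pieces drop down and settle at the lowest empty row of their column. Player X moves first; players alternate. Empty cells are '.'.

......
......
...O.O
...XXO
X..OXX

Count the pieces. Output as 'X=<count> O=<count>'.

X=5 O=4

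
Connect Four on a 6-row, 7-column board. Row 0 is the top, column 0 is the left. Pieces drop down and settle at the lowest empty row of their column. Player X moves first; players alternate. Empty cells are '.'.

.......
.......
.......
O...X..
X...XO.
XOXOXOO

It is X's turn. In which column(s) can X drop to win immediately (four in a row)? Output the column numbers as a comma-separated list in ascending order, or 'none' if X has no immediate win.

col 0: drop X → no win
col 1: drop X → no win
col 2: drop X → no win
col 3: drop X → no win
col 4: drop X → WIN!
col 5: drop X → no win
col 6: drop X → no win

Answer: 4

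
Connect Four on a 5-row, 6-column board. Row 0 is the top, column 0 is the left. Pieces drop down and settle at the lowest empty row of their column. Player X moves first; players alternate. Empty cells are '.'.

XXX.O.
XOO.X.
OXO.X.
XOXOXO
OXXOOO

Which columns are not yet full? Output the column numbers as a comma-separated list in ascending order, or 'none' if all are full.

Answer: 3,5

Derivation:
col 0: top cell = 'X' → FULL
col 1: top cell = 'X' → FULL
col 2: top cell = 'X' → FULL
col 3: top cell = '.' → open
col 4: top cell = 'O' → FULL
col 5: top cell = '.' → open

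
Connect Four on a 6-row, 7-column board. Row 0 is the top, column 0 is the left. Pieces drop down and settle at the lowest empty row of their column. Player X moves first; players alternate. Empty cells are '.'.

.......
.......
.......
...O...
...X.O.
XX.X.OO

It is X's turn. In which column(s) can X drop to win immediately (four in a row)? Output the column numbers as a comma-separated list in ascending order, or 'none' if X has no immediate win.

col 0: drop X → no win
col 1: drop X → no win
col 2: drop X → WIN!
col 3: drop X → no win
col 4: drop X → no win
col 5: drop X → no win
col 6: drop X → no win

Answer: 2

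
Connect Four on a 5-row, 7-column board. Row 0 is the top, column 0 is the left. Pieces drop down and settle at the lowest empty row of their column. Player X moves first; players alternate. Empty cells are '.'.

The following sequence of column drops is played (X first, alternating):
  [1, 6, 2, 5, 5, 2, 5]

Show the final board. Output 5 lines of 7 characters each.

Move 1: X drops in col 1, lands at row 4
Move 2: O drops in col 6, lands at row 4
Move 3: X drops in col 2, lands at row 4
Move 4: O drops in col 5, lands at row 4
Move 5: X drops in col 5, lands at row 3
Move 6: O drops in col 2, lands at row 3
Move 7: X drops in col 5, lands at row 2

Answer: .......
.......
.....X.
..O..X.
.XX..OO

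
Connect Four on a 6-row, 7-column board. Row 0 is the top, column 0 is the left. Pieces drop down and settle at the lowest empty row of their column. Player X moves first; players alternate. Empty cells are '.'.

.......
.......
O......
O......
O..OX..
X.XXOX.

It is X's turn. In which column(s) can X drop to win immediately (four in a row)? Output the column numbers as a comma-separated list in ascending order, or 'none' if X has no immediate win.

Answer: 1

Derivation:
col 0: drop X → no win
col 1: drop X → WIN!
col 2: drop X → no win
col 3: drop X → no win
col 4: drop X → no win
col 5: drop X → no win
col 6: drop X → no win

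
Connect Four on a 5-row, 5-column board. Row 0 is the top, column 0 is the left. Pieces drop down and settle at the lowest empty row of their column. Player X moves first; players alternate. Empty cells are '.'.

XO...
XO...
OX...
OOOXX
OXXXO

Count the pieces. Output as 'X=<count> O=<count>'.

X=8 O=8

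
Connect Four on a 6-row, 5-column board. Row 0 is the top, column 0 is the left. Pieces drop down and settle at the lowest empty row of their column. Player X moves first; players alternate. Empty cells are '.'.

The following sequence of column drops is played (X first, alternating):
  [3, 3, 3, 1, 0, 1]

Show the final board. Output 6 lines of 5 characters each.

Move 1: X drops in col 3, lands at row 5
Move 2: O drops in col 3, lands at row 4
Move 3: X drops in col 3, lands at row 3
Move 4: O drops in col 1, lands at row 5
Move 5: X drops in col 0, lands at row 5
Move 6: O drops in col 1, lands at row 4

Answer: .....
.....
.....
...X.
.O.O.
XO.X.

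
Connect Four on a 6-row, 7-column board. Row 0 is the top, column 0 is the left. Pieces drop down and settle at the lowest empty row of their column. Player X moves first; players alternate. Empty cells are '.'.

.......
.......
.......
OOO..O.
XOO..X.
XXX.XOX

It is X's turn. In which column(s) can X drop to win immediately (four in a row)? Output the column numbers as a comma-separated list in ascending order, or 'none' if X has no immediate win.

Answer: 3

Derivation:
col 0: drop X → no win
col 1: drop X → no win
col 2: drop X → no win
col 3: drop X → WIN!
col 4: drop X → no win
col 5: drop X → no win
col 6: drop X → no win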